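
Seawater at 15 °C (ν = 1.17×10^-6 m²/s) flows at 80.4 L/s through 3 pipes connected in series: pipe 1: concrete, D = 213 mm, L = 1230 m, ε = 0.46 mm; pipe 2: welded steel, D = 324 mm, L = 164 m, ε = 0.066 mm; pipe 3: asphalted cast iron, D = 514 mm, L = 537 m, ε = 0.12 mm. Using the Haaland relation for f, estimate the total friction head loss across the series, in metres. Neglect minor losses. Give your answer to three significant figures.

Pipe 1: V = 2.256 m/s, Re = 4.11×10^5, ε/D = 0.00216, f = 0.02432, h_1 = f(L/D)V²/2g = 36.45 m
Pipe 2: V = 0.9752 m/s, Re = 2.70×10^5, ε/D = 2.04×10^-4, f = 0.01628, h_2 = f(L/D)V²/2g = 0.3994 m
Pipe 3: V = 0.3875 m/s, Re = 1.70×10^5, ε/D = 2.33×10^-4, f = 0.01745, h_3 = f(L/D)V²/2g = 0.1395 m
Series → Q common, losses add: H = Σh = 36.99 m

H ≈ 37.0 m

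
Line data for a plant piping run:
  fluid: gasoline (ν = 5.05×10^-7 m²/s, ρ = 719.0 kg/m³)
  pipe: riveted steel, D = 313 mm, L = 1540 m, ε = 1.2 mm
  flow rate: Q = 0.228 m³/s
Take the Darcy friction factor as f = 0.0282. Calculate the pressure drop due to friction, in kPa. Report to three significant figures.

V = 4Q/(πD²) = 4·0.228/(π·0.313²) = 2.963 m/s
h_f = f(L/D)V²/(2g) = 0.02820·(1540/0.313)·2.963²/(2·9.81) = 62.09 m
Δp = ρg·h_f = 719.0·9.81·62.09 = 438.0 kPa

Δp ≈ 438 kPa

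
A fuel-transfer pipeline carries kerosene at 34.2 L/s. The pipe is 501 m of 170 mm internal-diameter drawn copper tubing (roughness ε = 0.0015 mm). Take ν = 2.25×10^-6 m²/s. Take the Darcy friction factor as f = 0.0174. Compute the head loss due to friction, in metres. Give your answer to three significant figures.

h_f ≈ 5.93 m

V = 4Q/(πD²) = 4·0.0342/(π·0.170²) = 1.507 m/s
h_f = f(L/D)V²/(2g) = 0.01740·(501/0.170)·1.507²/(2·9.81) = 5.934 m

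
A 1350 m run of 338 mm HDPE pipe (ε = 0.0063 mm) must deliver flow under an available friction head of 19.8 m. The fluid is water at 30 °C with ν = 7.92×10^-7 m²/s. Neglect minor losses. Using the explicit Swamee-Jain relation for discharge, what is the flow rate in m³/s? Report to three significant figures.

Swamee-Jain (Type II): Q = -0.965·√(gD⁵h_f/L)·ln[ε/(3.7D) + √(3.17ν²L/(gD³h_f))]
√(gD⁵h_f/L) = √(9.81·0.338⁵·19.8/1350) = 0.02519
ε/(3.7D) = 5.04×10^-6; √(3.17ν²L/(gD³h_f)) = 1.89×10^-5
Q = -0.965·0.02519·ln(2.396×10^-5) = 0.2587 m³/s
Check: V = 2.88 m/s, Re = 1.23×10^6, f = 0.01171, h_f = 19.8 m ≈ 19.8 m ✓

Q ≈ 0.259 m³/s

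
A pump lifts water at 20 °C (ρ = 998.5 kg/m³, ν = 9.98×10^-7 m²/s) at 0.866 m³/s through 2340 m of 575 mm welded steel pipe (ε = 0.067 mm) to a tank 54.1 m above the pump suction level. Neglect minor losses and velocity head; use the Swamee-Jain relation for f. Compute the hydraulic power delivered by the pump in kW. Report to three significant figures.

V = 4Q/(πD²) = 3.335 m/s; Re = 1.92×10^6; ε/D = 1.17×10^-4; f = 0.01318
h_f = f(L/D)V²/2g = 30.41 m
Total head H = z + h_f = 54.1 + 30.41 = 84.51 m
P_hyd = ρgQH = 998.5·9.81·0.866·84.51 = 716.9 kW

P_hyd ≈ 717 kW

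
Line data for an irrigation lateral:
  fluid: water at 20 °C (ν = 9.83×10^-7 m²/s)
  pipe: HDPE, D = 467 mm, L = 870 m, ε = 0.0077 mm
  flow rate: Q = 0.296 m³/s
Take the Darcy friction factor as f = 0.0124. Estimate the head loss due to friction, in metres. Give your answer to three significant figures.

h_f ≈ 3.52 m

V = 4Q/(πD²) = 4·0.296/(π·0.467²) = 1.728 m/s
h_f = f(L/D)V²/(2g) = 0.01240·(870/0.467)·1.728²/(2·9.81) = 3.516 m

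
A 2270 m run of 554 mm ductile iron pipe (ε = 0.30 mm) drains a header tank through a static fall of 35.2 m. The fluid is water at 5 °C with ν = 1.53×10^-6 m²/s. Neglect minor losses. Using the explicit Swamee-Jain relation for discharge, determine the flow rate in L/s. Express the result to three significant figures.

Q ≈ 750 L/s

Swamee-Jain (Type II): Q = -0.965·√(gD⁵h_f/L)·ln[ε/(3.7D) + √(3.17ν²L/(gD³h_f))]
√(gD⁵h_f/L) = √(9.81·0.554⁵·35.2/2270) = 0.08910
ε/(3.7D) = 1.46×10^-4; √(3.17ν²L/(gD³h_f)) = 1.69×10^-5
Q = -0.965·0.08910·ln(1.633×10^-4) = 0.7497 m³/s
Check: V = 3.11 m/s, Re = 1.13×10^6, f = 0.01752, h_f = 35.4 m ≈ 35.2 m ✓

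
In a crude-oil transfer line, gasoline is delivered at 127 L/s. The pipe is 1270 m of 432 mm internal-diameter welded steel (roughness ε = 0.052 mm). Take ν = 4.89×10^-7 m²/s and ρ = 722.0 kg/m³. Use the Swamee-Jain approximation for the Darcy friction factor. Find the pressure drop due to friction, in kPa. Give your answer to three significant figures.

Δp ≈ 11.2 kPa

V = 4Q/(πD²) = 4·0.127/(π·0.432²) = 0.8665 m/s
Re = VD/ν = 0.8665·0.432/4.89×10^-7 = 7.65×10^5 → turbulent
ε/D = 0.052/432 = 1.20×10^-4
Swamee-Jain: f = 0.01410
h_f = f(L/D)V²/(2g) = 0.01410·(1270/0.432)·0.8665²/(2·9.81) = 1.586 m
Δp = ρg·h_f = 722.0·9.81·1.586 = 11.24 kPa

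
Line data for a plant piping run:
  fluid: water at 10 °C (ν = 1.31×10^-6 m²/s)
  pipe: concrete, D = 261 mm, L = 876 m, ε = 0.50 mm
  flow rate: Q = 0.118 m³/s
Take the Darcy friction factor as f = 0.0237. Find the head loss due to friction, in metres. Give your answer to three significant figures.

V = 4Q/(πD²) = 4·0.118/(π·0.261²) = 2.206 m/s
h_f = f(L/D)V²/(2g) = 0.02370·(876/0.261)·2.206²/(2·9.81) = 19.72 m

h_f ≈ 19.7 m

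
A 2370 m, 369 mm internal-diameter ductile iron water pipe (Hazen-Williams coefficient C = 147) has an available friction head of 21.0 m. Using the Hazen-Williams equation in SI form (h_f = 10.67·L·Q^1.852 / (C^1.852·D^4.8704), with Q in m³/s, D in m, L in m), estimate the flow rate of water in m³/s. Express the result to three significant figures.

Rearranging: Q = [h_f·C^1.852·D^4.8704 / (10.67·L)]^(1/1.852)
Q = [21.0·147^1.852·0.369^4.8704 / (10.67·2370)]^0.540 = 0.2319 m³/s

Q ≈ 0.232 m³/s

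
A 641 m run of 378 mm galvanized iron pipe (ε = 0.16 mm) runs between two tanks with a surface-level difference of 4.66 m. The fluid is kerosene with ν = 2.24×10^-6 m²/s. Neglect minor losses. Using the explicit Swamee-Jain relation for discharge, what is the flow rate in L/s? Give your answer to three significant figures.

Swamee-Jain (Type II): Q = -0.965·√(gD⁵h_f/L)·ln[ε/(3.7D) + √(3.17ν²L/(gD³h_f))]
√(gD⁵h_f/L) = √(9.81·0.378⁵·4.66/641) = 0.02346
ε/(3.7D) = 1.14×10^-4; √(3.17ν²L/(gD³h_f)) = 6.43×10^-5
Q = -0.965·0.02346·ln(1.787×10^-4) = 0.1954 m³/s
Check: V = 1.74 m/s, Re = 2.94×10^5, f = 0.01790, h_f = 4.69 m ≈ 4.66 m ✓

Q ≈ 195 L/s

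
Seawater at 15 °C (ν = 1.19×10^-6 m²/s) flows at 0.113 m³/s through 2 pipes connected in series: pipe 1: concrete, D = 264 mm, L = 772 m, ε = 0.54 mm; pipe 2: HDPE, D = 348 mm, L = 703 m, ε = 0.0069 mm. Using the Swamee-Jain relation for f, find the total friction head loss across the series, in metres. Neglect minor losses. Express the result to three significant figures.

H ≈ 17.4 m

Pipe 1: V = 2.064 m/s, Re = 4.58×10^5, ε/D = 0.00205, f = 0.02407, h_1 = f(L/D)V²/2g = 15.29 m
Pipe 2: V = 1.188 m/s, Re = 3.47×10^5, ε/D = 1.98×10^-5, f = 0.01424, h_2 = f(L/D)V²/2g = 2.069 m
Series → Q common, losses add: H = Σh = 17.36 m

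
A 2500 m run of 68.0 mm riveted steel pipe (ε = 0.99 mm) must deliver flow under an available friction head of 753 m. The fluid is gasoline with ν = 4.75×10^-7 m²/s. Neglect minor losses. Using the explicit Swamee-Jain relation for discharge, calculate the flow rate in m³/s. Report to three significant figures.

Swamee-Jain (Type II): Q = -0.965·√(gD⁵h_f/L)·ln[ε/(3.7D) + √(3.17ν²L/(gD³h_f))]
√(gD⁵h_f/L) = √(9.81·0.0680⁵·753/2500) = 0.002073
ε/(3.7D) = 0.00393; √(3.17ν²L/(gD³h_f)) = 2.77×10^-5
Q = -0.965·0.002073·ln(0.003963) = 0.01106 m³/s
Check: V = 3.05 m/s, Re = 4.36×10^5, f = 0.04341, h_f = 755 m ≈ 753 m ✓

Q ≈ 0.0111 m³/s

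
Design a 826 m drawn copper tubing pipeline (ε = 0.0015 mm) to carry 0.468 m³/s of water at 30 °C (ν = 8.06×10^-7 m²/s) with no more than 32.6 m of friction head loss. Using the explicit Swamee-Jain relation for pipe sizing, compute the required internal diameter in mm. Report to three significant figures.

Swamee-Jain (Type III): D = 0.66·[ε^1.25·(LQ²/(gh_f))^4.75 + ν·Q^9.4·(L/(gh_f))^5.2]^0.04
LQ²/(gh_f) = 0.5657; L/(gh_f) = 2.583
Term 1 = ε^1.25·(…)^4.75 = 3.51×10^-9; Term 2 = ν·Q^9.4·(…)^5.2 = 8.90×10^-8
D = 0.66·(3.51×10^-9 + 8.90×10^-8)^0.04 = 0.3453 m = 345 mm
Check: V = 5.00 m/s, Re = 2.14×10^6, f = 0.01043, h_f = 31.8 m ≈ 32.6 m ✓

D ≈ 345 mm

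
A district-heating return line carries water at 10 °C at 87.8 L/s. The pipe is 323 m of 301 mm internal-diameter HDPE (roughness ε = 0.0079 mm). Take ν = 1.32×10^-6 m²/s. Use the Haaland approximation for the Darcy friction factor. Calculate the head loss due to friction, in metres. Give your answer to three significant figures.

V = 4Q/(πD²) = 4·0.0878/(π·0.301²) = 1.234 m/s
Re = VD/ν = 1.234·0.301/1.32×10^-6 = 2.81×10^5 → turbulent
ε/D = 0.0079/301 = 2.62×10^-5
Haaland: f = 0.01473
h_f = f(L/D)V²/(2g) = 0.01473·(323/0.301)·1.234²/(2·9.81) = 1.226 m

h_f ≈ 1.23 m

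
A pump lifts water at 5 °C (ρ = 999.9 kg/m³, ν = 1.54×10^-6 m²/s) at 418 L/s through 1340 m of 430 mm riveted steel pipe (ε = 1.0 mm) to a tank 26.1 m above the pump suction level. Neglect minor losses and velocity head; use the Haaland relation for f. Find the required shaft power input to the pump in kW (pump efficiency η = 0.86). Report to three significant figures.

V = 4Q/(πD²) = 2.878 m/s; Re = 8.04×10^5; ε/D = 0.00233; f = 0.02462
h_f = f(L/D)V²/2g = 32.40 m
Total head H = z + h_f = 26.1 + 32.40 = 58.50 m
P_hyd = ρgQH = 999.9·9.81·0.418·58.50 = 239.8 kW
P_shaft = P_hyd/η = 239.8/0.86 = 278.9 kW

P_shaft ≈ 279 kW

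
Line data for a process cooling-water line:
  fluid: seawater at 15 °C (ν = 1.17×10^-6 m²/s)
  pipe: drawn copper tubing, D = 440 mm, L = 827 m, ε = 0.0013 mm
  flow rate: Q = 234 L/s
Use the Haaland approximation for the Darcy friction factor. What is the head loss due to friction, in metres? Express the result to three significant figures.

V = 4Q/(πD²) = 4·0.234/(π·0.440²) = 1.539 m/s
Re = VD/ν = 1.539·0.440/1.17×10^-6 = 5.79×10^5 → turbulent
ε/D = 0.0013/440 = 2.95×10^-6
Haaland: f = 0.01276
h_f = f(L/D)V²/(2g) = 0.01276·(827/0.440)·1.539²/(2·9.81) = 2.896 m

h_f ≈ 2.90 m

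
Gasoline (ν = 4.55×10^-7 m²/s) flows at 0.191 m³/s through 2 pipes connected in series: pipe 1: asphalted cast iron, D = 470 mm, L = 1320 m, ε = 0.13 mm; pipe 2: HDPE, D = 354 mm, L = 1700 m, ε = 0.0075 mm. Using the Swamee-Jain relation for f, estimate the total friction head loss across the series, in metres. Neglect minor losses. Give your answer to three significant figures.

H ≈ 13.3 m

Pipe 1: V = 1.101 m/s, Re = 1.14×10^6, ε/D = 2.77×10^-4, f = 0.01546, h_1 = f(L/D)V²/2g = 2.681 m
Pipe 2: V = 1.941 m/s, Re = 1.51×10^6, ε/D = 2.12×10^-5, f = 0.01147, h_2 = f(L/D)V²/2g = 10.58 m
Series → Q common, losses add: H = Σh = 13.26 m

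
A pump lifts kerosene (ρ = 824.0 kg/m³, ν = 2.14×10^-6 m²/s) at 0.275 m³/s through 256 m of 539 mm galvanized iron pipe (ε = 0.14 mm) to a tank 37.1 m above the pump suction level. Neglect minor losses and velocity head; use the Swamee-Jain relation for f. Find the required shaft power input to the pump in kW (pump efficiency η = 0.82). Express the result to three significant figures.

P_shaft ≈ 102 kW

V = 4Q/(πD²) = 1.205 m/s; Re = 3.04×10^5; ε/D = 2.60×10^-4; f = 0.01675
h_f = f(L/D)V²/2g = 0.5890 m
Total head H = z + h_f = 37.1 + 0.5890 = 37.69 m
P_hyd = ρgQH = 824.0·9.81·0.275·37.69 = 83.78 kW
P_shaft = P_hyd/η = 83.78/0.82 = 102.2 kW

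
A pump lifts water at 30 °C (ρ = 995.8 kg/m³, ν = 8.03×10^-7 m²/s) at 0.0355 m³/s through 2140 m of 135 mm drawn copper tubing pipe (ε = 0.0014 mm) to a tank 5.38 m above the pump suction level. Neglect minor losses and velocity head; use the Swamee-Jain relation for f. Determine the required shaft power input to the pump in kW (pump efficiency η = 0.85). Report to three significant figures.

V = 4Q/(πD²) = 2.480 m/s; Re = 4.17×10^5; ε/D = 1.04×10^-5; f = 0.01368
h_f = f(L/D)V²/2g = 67.96 m
Total head H = z + h_f = 5.38 + 67.96 = 73.34 m
P_hyd = ρgQH = 995.8·9.81·0.0355·73.34 = 25.43 kW
P_shaft = P_hyd/η = 25.43/0.85 = 29.92 kW

P_shaft ≈ 29.9 kW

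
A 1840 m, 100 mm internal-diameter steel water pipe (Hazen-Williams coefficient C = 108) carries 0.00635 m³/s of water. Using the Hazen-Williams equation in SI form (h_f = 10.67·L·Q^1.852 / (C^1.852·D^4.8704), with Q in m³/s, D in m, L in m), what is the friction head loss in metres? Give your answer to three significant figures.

h_f ≈ 21.3 m

h_f = 10.67·1840·0.00635^1.852 / (108^1.852·0.100^4.8704) = 21.29 m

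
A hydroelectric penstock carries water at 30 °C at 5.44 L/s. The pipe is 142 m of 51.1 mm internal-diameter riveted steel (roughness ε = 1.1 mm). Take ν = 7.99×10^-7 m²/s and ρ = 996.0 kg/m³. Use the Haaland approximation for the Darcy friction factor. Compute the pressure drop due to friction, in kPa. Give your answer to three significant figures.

V = 4Q/(πD²) = 4·0.00544/(π·0.0511²) = 2.653 m/s
Re = VD/ν = 2.653·0.0511/7.99×10^-7 = 1.70×10^5 → turbulent
ε/D = 1.1/51.1 = 0.0215
Haaland: f = 0.05035
h_f = f(L/D)V²/(2g) = 0.05035·(142/0.0511)·2.653²/(2·9.81) = 50.18 m
Δp = ρg·h_f = 996.0·9.81·50.18 = 490.3 kPa

Δp ≈ 490 kPa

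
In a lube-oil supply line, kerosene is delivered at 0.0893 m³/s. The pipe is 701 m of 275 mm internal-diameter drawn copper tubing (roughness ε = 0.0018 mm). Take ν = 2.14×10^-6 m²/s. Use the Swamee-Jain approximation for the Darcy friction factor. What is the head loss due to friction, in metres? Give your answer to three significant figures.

V = 4Q/(πD²) = 4·0.0893/(π·0.275²) = 1.503 m/s
Re = VD/ν = 1.503·0.275/2.14×10^-6 = 1.93×10^5 → turbulent
ε/D = 0.0018/275 = 6.55×10^-6
Swamee-Jain: f = 0.01570
h_f = f(L/D)V²/(2g) = 0.01570·(701/0.275)·1.503²/(2·9.81) = 4.610 m

h_f ≈ 4.61 m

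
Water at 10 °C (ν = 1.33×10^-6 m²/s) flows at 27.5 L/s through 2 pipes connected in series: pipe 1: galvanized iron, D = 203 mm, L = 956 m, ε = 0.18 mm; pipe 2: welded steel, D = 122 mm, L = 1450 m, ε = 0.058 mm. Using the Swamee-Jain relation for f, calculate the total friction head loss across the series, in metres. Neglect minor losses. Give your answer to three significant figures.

H ≈ 66.3 m

Pipe 1: V = 0.8497 m/s, Re = 1.30×10^5, ε/D = 8.87×10^-4, f = 0.02142, h_1 = f(L/D)V²/2g = 3.712 m
Pipe 2: V = 2.352 m/s, Re = 2.16×10^5, ε/D = 4.75×10^-4, f = 0.01867, h_2 = f(L/D)V²/2g = 62.60 m
Series → Q common, losses add: H = Σh = 66.31 m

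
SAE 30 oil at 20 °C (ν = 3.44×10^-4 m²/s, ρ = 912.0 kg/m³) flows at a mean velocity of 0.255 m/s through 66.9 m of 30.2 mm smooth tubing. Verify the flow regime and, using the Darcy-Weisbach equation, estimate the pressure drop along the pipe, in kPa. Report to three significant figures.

Re = VD/ν = 0.255·0.03020/3.44×10^-4 = 22.4 → laminar (Re < 2300)
f = 64/Re = 2.859
h_f = f(L/D)V²/(2g) = 2.859·(66.9/0.03020)·0.255²/(2·9.81) = 20.99 m
Δp = ρg·h_f = 912.0·9.81·20.99 = 187.8 kPa

Δp ≈ 188 kPa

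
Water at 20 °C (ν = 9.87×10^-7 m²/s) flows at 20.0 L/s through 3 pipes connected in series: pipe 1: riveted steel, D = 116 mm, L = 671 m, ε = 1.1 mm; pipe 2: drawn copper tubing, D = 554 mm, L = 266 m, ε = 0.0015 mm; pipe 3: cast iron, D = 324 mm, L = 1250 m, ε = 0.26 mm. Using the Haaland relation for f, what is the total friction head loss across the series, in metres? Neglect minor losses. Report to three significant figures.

H ≈ 39.9 m

Pipe 1: V = 1.892 m/s, Re = 2.22×10^5, ε/D = 0.00948, f = 0.03757, h_1 = f(L/D)V²/2g = 39.67 m
Pipe 2: V = 0.08297 m/s, Re = 4.66×10^4, ε/D = 2.71×10^-6, f = 0.02105, h_2 = f(L/D)V²/2g = 0.003547 m
Pipe 3: V = 0.2426 m/s, Re = 7.96×10^4, ε/D = 8.02×10^-4, f = 0.02179, h_3 = f(L/D)V²/2g = 0.2521 m
Series → Q common, losses add: H = Σh = 39.92 m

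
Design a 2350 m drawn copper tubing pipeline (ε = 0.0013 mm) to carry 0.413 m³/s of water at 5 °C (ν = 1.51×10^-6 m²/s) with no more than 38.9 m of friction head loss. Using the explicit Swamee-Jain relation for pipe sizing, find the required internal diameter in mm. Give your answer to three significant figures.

D ≈ 404 mm

Swamee-Jain (Type III): D = 0.66·[ε^1.25·(LQ²/(gh_f))^4.75 + ν·Q^9.4·(L/(gh_f))^5.2]^0.04
LQ²/(gh_f) = 1.050; L/(gh_f) = 6.158
Term 1 = ε^1.25·(…)^4.75 = 5.54×10^-8; Term 2 = ν·Q^9.4·(…)^5.2 = 4.72×10^-6
D = 0.66·(5.54×10^-8 + 4.72×10^-6)^0.04 = 0.4043 m = 404 mm
Check: V = 3.22 m/s, Re = 8.61×10^5, f = 0.01198, h_f = 36.7 m ≈ 38.9 m ✓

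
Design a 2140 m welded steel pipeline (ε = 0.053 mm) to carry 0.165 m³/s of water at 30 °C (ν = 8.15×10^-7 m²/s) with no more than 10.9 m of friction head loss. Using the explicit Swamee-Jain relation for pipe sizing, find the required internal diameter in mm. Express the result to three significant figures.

Swamee-Jain (Type III): D = 0.66·[ε^1.25·(LQ²/(gh_f))^4.75 + ν·Q^9.4·(L/(gh_f))^5.2]^0.04
LQ²/(gh_f) = 0.5449; L/(gh_f) = 20.01
Term 1 = ε^1.25·(…)^4.75 = 2.53×10^-7; Term 2 = ν·Q^9.4·(…)^5.2 = 2.10×10^-7
D = 0.66·(2.53×10^-7 + 2.10×10^-7)^0.04 = 0.3683 m = 368 mm
Check: V = 1.55 m/s, Re = 7.00×10^5, f = 0.01450, h_f = 10.3 m ≈ 10.9 m ✓

D ≈ 368 mm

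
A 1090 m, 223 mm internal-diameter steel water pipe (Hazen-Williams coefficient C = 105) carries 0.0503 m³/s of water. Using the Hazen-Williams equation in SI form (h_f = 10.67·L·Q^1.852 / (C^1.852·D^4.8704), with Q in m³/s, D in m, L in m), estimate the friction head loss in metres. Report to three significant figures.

h_f ≈ 12.4 m

h_f = 10.67·1090·0.0503^1.852 / (105^1.852·0.223^4.8704) = 12.35 m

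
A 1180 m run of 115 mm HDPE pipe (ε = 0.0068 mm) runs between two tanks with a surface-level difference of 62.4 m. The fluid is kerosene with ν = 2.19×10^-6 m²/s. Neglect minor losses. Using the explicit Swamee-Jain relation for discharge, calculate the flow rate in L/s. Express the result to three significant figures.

Swamee-Jain (Type II): Q = -0.965·√(gD⁵h_f/L)·ln[ε/(3.7D) + √(3.17ν²L/(gD³h_f))]
√(gD⁵h_f/L) = √(9.81·0.115⁵·62.4/1180) = 0.003230
ε/(3.7D) = 1.60×10^-5; √(3.17ν²L/(gD³h_f)) = 1.39×10^-4
Q = -0.965·0.003230·ln(1.548×10^-4) = 0.02735 m³/s
Check: V = 2.63 m/s, Re = 1.38×10^5, f = 0.01714, h_f = 62.1 m ≈ 62.4 m ✓

Q ≈ 27.3 L/s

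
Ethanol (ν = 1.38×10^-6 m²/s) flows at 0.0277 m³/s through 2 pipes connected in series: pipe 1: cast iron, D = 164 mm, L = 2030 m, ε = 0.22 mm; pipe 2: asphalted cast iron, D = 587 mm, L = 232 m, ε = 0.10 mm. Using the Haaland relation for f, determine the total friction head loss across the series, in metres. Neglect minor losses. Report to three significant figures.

H ≈ 24.4 m

Pipe 1: V = 1.311 m/s, Re = 1.56×10^5, ε/D = 0.00134, f = 0.02245, h_1 = f(L/D)V²/2g = 24.35 m
Pipe 2: V = 0.1024 m/s, Re = 4.35×10^4, ε/D = 1.70×10^-4, f = 0.02183, h_2 = f(L/D)V²/2g = 0.004608 m
Series → Q common, losses add: H = Σh = 24.36 m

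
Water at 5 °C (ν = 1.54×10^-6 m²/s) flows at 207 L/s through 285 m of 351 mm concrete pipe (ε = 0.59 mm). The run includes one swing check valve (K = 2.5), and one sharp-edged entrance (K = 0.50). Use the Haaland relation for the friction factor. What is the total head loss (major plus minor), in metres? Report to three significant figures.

V = 4Q/(πD²) = 2.139 m/s; V²/2g = 0.2333 m
Re = 4.88×10^5, ε/D = 0.00168 → f = 0.02279 (Haaland)
Major: h_f = f(L/D)·V²/2g = 0.02279·812.0·0.2333 = 4.317 m
Minor: ΣK = 3.00; h_m = ΣK·V²/2g = 0.6998 m
Total H_L = 4.317 + 0.6998 = 5.016 m

H_L ≈ 5.02 m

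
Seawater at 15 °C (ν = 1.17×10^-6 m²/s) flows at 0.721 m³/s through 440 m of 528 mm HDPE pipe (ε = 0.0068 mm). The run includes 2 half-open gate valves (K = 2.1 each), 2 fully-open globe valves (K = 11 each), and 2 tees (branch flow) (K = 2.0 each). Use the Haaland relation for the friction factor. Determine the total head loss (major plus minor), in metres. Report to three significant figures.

H_L ≈ 21.8 m

V = 4Q/(πD²) = 3.293 m/s; V²/2g = 0.5527 m
Re = 1.49×10^6, ε/D = 1.29×10^-5 → f = 0.01116 (Haaland)
Major: h_f = f(L/D)·V²/2g = 0.01116·833.3·0.5527 = 5.141 m
Minor: ΣK = 30.2; h_m = ΣK·V²/2g = 16.69 m
Total H_L = 5.141 + 16.69 = 21.83 m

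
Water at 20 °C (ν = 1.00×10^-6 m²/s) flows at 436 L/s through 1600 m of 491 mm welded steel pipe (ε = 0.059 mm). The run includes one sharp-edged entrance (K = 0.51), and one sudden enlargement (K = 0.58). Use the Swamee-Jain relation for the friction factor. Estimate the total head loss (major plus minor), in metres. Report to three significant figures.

V = 4Q/(πD²) = 2.303 m/s; V²/2g = 0.2703 m
Re = 1.13×10^6, ε/D = 1.20×10^-4 → f = 0.01367 (Swamee-Jain)
Major: h_f = f(L/D)·V²/2g = 0.01367·3259·0.2703 = 12.04 m
Minor: ΣK = 1.09; h_m = ΣK·V²/2g = 0.2946 m
Total H_L = 12.04 + 0.2946 = 12.33 m

H_L ≈ 12.3 m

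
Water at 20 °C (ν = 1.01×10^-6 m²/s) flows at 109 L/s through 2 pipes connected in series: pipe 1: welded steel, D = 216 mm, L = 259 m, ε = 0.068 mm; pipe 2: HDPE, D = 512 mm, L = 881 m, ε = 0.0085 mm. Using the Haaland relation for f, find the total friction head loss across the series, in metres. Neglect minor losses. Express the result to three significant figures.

Pipe 1: V = 2.975 m/s, Re = 6.36×10^5, ε/D = 3.15×10^-4, f = 0.01605, h_1 = f(L/D)V²/2g = 8.679 m
Pipe 2: V = 0.5294 m/s, Re = 2.68×10^5, ε/D = 1.66×10^-5, f = 0.01477, h_2 = f(L/D)V²/2g = 0.3631 m
Series → Q common, losses add: H = Σh = 9.043 m

H ≈ 9.04 m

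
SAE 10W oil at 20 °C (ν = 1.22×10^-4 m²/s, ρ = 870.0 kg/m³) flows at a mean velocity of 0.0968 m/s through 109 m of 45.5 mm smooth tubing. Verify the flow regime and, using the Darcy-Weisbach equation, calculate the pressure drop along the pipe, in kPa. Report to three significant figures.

Re = VD/ν = 0.0968·0.04550/1.22×10^-4 = 36.1 → laminar (Re < 2300)
f = 64/Re = 1.773
h_f = f(L/D)V²/(2g) = 1.773·(109/0.04550)·0.0968²/(2·9.81) = 2.028 m
Δp = ρg·h_f = 870.0·9.81·2.028 = 17.31 kPa

Δp ≈ 17.3 kPa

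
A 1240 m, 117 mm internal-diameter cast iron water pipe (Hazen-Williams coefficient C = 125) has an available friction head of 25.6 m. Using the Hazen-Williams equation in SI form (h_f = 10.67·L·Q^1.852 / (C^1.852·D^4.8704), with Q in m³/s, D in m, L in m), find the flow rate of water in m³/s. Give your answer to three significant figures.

Rearranging: Q = [h_f·C^1.852·D^4.8704 / (10.67·L)]^(1/1.852)
Q = [25.6·125^1.852·0.117^4.8704 / (10.67·1240)]^0.540 = 0.01518 m³/s

Q ≈ 0.0152 m³/s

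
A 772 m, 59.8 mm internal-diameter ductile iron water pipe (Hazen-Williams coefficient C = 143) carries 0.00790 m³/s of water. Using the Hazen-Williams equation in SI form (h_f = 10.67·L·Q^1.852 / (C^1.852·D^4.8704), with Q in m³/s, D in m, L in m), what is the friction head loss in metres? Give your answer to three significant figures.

h_f = 10.67·772·0.00790^1.852 / (143^1.852·0.0598^4.8704) = 97.38 m

h_f ≈ 97.4 m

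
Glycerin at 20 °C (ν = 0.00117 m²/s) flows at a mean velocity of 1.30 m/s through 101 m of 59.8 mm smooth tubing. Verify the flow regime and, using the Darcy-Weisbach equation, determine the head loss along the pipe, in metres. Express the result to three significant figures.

Re = VD/ν = 1.30·0.05980/0.00117 = 66.4 → laminar (Re < 2300)
f = 64/Re = 0.9632
h_f = f(L/D)V²/(2g) = 0.9632·(101/0.05980)·1.30²/(2·9.81) = 140.1 m

h_f ≈ 140 m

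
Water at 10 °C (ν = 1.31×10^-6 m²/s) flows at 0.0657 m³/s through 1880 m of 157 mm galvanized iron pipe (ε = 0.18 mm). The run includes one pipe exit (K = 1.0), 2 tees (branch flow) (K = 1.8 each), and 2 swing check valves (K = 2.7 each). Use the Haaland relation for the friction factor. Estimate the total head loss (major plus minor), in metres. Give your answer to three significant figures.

V = 4Q/(πD²) = 3.394 m/s; V²/2g = 0.5870 m
Re = 4.07×10^5, ε/D = 0.00115 → f = 0.02093 (Haaland)
Major: h_f = f(L/D)·V²/2g = 0.02093·11975·0.5870 = 147.1 m
Minor: ΣK = 10.0; h_m = ΣK·V²/2g = 5.870 m
Total H_L = 147.1 + 5.870 = 153.0 m

H_L ≈ 153 m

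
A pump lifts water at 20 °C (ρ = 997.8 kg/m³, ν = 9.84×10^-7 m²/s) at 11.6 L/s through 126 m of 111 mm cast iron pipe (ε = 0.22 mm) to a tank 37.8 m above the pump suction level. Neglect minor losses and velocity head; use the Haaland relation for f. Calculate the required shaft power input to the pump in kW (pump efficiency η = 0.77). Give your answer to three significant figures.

P_shaft ≈ 5.88 kW

V = 4Q/(πD²) = 1.199 m/s; Re = 1.35×10^5; ε/D = 0.00198; f = 0.02456
h_f = f(L/D)V²/2g = 2.042 m
Total head H = z + h_f = 37.8 + 2.042 = 39.84 m
P_hyd = ρgQH = 997.8·9.81·0.0116·39.84 = 4.524 kW
P_shaft = P_hyd/η = 4.524/0.77 = 5.875 kW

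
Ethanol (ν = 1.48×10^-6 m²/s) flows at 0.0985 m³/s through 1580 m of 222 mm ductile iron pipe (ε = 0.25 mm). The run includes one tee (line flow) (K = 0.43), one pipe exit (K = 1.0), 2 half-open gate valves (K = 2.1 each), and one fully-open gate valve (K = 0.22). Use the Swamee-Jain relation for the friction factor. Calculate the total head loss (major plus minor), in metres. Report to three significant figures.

V = 4Q/(πD²) = 2.545 m/s; V²/2g = 0.3301 m
Re = 3.82×10^5, ε/D = 0.00113 → f = 0.02106 (Swamee-Jain)
Major: h_f = f(L/D)·V²/2g = 0.02106·7117·0.3301 = 49.48 m
Minor: ΣK = 5.85; h_m = ΣK·V²/2g = 1.931 m
Total H_L = 49.48 + 1.931 = 51.41 m

H_L ≈ 51.4 m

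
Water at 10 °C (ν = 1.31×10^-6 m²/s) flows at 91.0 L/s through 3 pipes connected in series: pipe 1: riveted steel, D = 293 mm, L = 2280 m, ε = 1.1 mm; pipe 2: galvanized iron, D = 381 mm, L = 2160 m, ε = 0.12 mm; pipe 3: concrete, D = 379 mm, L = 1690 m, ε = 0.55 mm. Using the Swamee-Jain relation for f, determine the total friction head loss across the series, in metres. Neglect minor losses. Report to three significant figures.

H ≈ 27.1 m

Pipe 1: V = 1.350 m/s, Re = 3.02×10^5, ε/D = 0.00375, f = 0.02842, h_1 = f(L/D)V²/2g = 20.53 m
Pipe 2: V = 0.7982 m/s, Re = 2.32×10^5, ε/D = 3.15×10^-4, f = 0.01760, h_2 = f(L/D)V²/2g = 3.240 m
Pipe 3: V = 0.8066 m/s, Re = 2.33×10^5, ε/D = 0.00145, f = 0.02266, h_3 = f(L/D)V²/2g = 3.351 m
Series → Q common, losses add: H = Σh = 27.12 m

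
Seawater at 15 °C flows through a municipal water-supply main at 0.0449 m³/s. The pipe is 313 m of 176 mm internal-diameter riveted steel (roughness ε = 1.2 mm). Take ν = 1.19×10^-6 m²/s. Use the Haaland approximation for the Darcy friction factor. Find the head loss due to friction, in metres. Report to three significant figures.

V = 4Q/(πD²) = 4·0.0449/(π·0.176²) = 1.846 m/s
Re = VD/ν = 1.846·0.176/1.19×10^-6 = 2.73×10^5 → turbulent
ε/D = 1.2/176 = 0.00682
Haaland: f = 0.03376
h_f = f(L/D)V²/(2g) = 0.03376·(313/0.176)·1.846²/(2·9.81) = 10.42 m

h_f ≈ 10.4 m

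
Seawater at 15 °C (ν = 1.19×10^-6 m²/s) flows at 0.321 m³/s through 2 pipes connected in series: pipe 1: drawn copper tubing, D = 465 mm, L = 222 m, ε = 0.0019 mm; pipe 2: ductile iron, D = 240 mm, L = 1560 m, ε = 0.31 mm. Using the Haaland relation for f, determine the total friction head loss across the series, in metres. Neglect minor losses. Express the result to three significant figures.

H ≈ 353 m

Pipe 1: V = 1.890 m/s, Re = 7.39×10^5, ε/D = 4.09×10^-6, f = 0.01226, h_1 = f(L/D)V²/2g = 1.065 m
Pipe 2: V = 7.096 m/s, Re = 1.43×10^6, ε/D = 0.00129, f = 0.02112, h_2 = f(L/D)V²/2g = 352.2 m
Series → Q common, losses add: H = Σh = 353.3 m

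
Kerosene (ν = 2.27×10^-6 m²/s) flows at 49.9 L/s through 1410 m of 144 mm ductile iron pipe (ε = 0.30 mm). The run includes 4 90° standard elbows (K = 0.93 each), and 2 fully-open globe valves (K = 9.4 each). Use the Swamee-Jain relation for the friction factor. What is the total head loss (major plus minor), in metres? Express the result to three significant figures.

V = 4Q/(πD²) = 3.064 m/s; V²/2g = 0.4785 m
Re = 1.94×10^5, ε/D = 0.00208 → f = 0.02474 (Swamee-Jain)
Major: h_f = f(L/D)·V²/2g = 0.02474·9792·0.4785 = 115.9 m
Minor: ΣK = 22.5; h_m = ΣK·V²/2g = 10.78 m
Total H_L = 115.9 + 10.78 = 126.7 m

H_L ≈ 127 m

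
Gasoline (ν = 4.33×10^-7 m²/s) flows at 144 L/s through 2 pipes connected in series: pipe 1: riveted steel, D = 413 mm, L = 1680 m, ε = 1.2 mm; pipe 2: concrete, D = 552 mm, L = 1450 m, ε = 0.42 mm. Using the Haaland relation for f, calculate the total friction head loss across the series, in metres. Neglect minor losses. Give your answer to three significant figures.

Pipe 1: V = 1.075 m/s, Re = 1.03×10^6, ε/D = 0.00291, f = 0.02611, h_1 = f(L/D)V²/2g = 6.254 m
Pipe 2: V = 0.6017 m/s, Re = 7.67×10^5, ε/D = 7.61×10^-4, f = 0.01885, h_2 = f(L/D)V²/2g = 0.9137 m
Series → Q common, losses add: H = Σh = 7.167 m

H ≈ 7.17 m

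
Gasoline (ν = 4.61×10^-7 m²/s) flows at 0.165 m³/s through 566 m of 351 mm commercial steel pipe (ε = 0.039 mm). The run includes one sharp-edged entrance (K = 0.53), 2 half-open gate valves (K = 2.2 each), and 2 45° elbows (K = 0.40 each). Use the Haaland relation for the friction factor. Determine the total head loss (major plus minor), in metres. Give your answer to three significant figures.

H_L ≈ 4.01 m

V = 4Q/(πD²) = 1.705 m/s; V²/2g = 0.1482 m
Re = 1.30×10^6, ε/D = 1.11×10^-4 → f = 0.01324 (Haaland)
Major: h_f = f(L/D)·V²/2g = 0.01324·1613·0.1482 = 3.165 m
Minor: ΣK = 5.73; h_m = ΣK·V²/2g = 0.8492 m
Total H_L = 3.165 + 0.8492 = 4.014 m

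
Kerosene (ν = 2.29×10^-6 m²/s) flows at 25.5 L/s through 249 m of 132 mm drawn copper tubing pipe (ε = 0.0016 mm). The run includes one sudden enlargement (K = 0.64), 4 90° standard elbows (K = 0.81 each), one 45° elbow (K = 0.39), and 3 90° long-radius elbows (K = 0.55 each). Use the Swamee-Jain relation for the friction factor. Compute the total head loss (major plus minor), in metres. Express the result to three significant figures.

V = 4Q/(πD²) = 1.863 m/s; V²/2g = 0.1770 m
Re = 1.07×10^5, ε/D = 1.21×10^-5 → f = 0.01768 (Swamee-Jain)
Major: h_f = f(L/D)·V²/2g = 0.01768·1886·0.1770 = 5.901 m
Minor: ΣK = 5.92; h_m = ΣK·V²/2g = 1.048 m
Total H_L = 5.901 + 1.048 = 6.949 m

H_L ≈ 6.95 m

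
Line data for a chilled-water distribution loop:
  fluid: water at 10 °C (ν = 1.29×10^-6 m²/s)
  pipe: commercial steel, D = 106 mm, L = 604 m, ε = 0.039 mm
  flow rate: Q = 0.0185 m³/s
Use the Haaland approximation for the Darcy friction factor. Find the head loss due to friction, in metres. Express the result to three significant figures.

h_f ≈ 23.2 m

V = 4Q/(πD²) = 4·0.0185/(π·0.106²) = 2.096 m/s
Re = VD/ν = 2.096·0.106/1.29×10^-6 = 1.72×10^5 → turbulent
ε/D = 0.039/106 = 3.68×10^-4
Haaland: f = 0.01820
h_f = f(L/D)V²/(2g) = 0.01820·(604/0.106)·2.096²/(2·9.81) = 23.23 m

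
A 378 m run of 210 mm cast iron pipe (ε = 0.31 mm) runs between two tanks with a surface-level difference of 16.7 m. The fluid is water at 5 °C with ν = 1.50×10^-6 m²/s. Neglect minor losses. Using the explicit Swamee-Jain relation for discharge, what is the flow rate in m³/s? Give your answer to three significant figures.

Q ≈ 0.0992 m³/s

Swamee-Jain (Type II): Q = -0.965·√(gD⁵h_f/L)·ln[ε/(3.7D) + √(3.17ν²L/(gD³h_f))]
√(gD⁵h_f/L) = √(9.81·0.210⁵·16.7/378) = 0.01330
ε/(3.7D) = 3.99×10^-4; √(3.17ν²L/(gD³h_f)) = 4.22×10^-5
Q = -0.965·0.01330·ln(4.411×10^-4) = 0.09919 m³/s
Check: V = 2.86 m/s, Re = 4.01×10^5, f = 0.02233, h_f = 16.8 m ≈ 16.7 m ✓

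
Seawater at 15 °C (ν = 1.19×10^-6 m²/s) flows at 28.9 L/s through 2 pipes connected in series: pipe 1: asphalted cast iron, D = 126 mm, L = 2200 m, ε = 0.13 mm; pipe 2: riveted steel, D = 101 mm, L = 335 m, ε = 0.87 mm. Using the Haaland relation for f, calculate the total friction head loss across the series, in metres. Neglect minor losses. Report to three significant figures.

Pipe 1: V = 2.318 m/s, Re = 2.45×10^5, ε/D = 0.00103, f = 0.02083, h_1 = f(L/D)V²/2g = 99.58 m
Pipe 2: V = 3.607 m/s, Re = 3.06×10^5, ε/D = 0.00861, f = 0.03633, h_2 = f(L/D)V²/2g = 79.92 m
Series → Q common, losses add: H = Σh = 179.5 m

H ≈ 180 m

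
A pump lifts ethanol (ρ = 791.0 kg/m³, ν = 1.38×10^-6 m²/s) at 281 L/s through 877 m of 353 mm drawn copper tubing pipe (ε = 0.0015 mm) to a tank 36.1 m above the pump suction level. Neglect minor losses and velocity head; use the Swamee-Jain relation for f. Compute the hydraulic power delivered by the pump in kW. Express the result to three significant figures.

P_hyd ≈ 107 kW

V = 4Q/(πD²) = 2.871 m/s; Re = 7.34×10^5; ε/D = 4.25×10^-6; f = 0.01232
h_f = f(L/D)V²/2g = 12.86 m
Total head H = z + h_f = 36.1 + 12.86 = 48.96 m
P_hyd = ρgQH = 791.0·9.81·0.281·48.96 = 106.8 kW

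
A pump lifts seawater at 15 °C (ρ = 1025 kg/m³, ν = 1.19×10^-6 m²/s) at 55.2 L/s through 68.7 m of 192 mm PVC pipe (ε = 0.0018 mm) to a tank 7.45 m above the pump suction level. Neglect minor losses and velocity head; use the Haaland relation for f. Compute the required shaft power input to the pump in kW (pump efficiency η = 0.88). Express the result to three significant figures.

P_shaft ≈ 5.30 kW

V = 4Q/(πD²) = 1.907 m/s; Re = 3.08×10^5; ε/D = 9.37×10^-6; f = 0.01435
h_f = f(L/D)V²/2g = 0.9514 m
Total head H = z + h_f = 7.45 + 0.9514 = 8.401 m
P_hyd = ρgQH = 1025·9.81·0.0552·8.401 = 4.663 kW
P_shaft = P_hyd/η = 4.663/0.88 = 5.299 kW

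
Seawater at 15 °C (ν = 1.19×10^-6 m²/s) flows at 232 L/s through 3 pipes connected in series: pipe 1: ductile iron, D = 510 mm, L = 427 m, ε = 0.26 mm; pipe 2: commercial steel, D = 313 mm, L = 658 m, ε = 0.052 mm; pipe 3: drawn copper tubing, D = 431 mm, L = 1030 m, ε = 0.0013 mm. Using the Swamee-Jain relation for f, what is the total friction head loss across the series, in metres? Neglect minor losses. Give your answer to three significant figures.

Pipe 1: V = 1.136 m/s, Re = 4.87×10^5, ε/D = 5.10×10^-4, f = 0.01786, h_1 = f(L/D)V²/2g = 0.9831 m
Pipe 2: V = 3.015 m/s, Re = 7.93×10^5, ε/D = 1.66×10^-4, f = 0.01461, h_2 = f(L/D)V²/2g = 14.23 m
Pipe 3: V = 1.590 m/s, Re = 5.76×10^5, ε/D = 3.02×10^-6, f = 0.01282, h_3 = f(L/D)V²/2g = 3.948 m
Series → Q common, losses add: H = Σh = 19.16 m

H ≈ 19.2 m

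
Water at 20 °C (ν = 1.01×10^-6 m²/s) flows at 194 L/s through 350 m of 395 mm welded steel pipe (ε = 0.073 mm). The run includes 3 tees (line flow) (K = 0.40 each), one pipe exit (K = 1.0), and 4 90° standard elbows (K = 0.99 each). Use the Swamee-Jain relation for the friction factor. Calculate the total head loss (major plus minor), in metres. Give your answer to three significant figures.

H_L ≈ 2.50 m

V = 4Q/(πD²) = 1.583 m/s; V²/2g = 0.1277 m
Re = 6.19×10^5, ε/D = 1.85×10^-4 → f = 0.01509 (Swamee-Jain)
Major: h_f = f(L/D)·V²/2g = 0.01509·886.1·0.1277 = 1.708 m
Minor: ΣK = 6.16; h_m = ΣK·V²/2g = 0.7869 m
Total H_L = 1.708 + 0.7869 = 2.495 m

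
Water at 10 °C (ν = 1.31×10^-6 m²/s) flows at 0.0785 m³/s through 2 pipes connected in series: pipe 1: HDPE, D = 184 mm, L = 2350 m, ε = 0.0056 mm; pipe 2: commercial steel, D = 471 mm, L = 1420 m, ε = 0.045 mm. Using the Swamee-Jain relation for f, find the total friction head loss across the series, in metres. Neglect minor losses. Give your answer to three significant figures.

Pipe 1: V = 2.952 m/s, Re = 4.15×10^5, ε/D = 3.04×10^-5, f = 0.01396, h_1 = f(L/D)V²/2g = 79.21 m
Pipe 2: V = 0.4505 m/s, Re = 1.62×10^5, ε/D = 9.55×10^-5, f = 0.01692, h_2 = f(L/D)V²/2g = 0.5279 m
Series → Q common, losses add: H = Σh = 79.74 m

H ≈ 79.7 m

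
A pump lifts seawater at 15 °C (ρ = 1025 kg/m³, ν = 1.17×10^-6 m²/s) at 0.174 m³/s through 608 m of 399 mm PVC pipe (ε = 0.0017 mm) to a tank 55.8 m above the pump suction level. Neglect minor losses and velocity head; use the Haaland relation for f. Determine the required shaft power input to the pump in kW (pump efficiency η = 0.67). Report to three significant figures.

V = 4Q/(πD²) = 1.392 m/s; Re = 4.75×10^5; ε/D = 4.26×10^-6; f = 0.01323
h_f = f(L/D)V²/2g = 1.990 m
Total head H = z + h_f = 55.8 + 1.990 = 57.79 m
P_hyd = ρgQH = 1025·9.81·0.174·57.79 = 101.1 kW
P_shaft = P_hyd/η = 101.1/0.67 = 150.9 kW

P_shaft ≈ 151 kW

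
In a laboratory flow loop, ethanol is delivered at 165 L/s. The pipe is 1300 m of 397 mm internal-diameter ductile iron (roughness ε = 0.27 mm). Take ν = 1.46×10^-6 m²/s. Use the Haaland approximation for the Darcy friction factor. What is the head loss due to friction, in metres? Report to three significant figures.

V = 4Q/(πD²) = 4·0.165/(π·0.397²) = 1.333 m/s
Re = VD/ν = 1.333·0.397/1.46×10^-6 = 3.62×10^5 → turbulent
ε/D = 0.27/397 = 6.80×10^-4
Haaland: f = 0.01887
h_f = f(L/D)V²/(2g) = 0.01887·(1300/0.397)·1.333²/(2·9.81) = 5.597 m

h_f ≈ 5.60 m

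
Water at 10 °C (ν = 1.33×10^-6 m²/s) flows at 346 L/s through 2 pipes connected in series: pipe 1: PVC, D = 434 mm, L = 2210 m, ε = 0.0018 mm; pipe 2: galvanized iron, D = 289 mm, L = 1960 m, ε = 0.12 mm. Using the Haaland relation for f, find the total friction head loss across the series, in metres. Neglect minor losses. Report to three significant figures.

H ≈ 176 m

Pipe 1: V = 2.339 m/s, Re = 7.63×10^5, ε/D = 4.15×10^-6, f = 0.01219, h_1 = f(L/D)V²/2g = 17.31 m
Pipe 2: V = 5.275 m/s, Re = 1.15×10^6, ε/D = 4.15×10^-4, f = 0.01650, h_2 = f(L/D)V²/2g = 158.7 m
Series → Q common, losses add: H = Σh = 176.0 m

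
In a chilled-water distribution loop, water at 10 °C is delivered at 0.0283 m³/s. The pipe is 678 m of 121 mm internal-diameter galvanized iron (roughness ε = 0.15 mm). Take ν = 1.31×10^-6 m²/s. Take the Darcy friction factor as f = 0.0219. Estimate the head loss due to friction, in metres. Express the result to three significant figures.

h_f ≈ 37.9 m

V = 4Q/(πD²) = 4·0.0283/(π·0.121²) = 2.461 m/s
h_f = f(L/D)V²/(2g) = 0.02190·(678/0.121)·2.461²/(2·9.81) = 37.88 m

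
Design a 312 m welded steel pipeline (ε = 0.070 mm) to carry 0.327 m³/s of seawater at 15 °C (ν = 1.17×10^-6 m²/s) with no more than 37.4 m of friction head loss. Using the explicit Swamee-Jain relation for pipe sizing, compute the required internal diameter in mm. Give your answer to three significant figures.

Swamee-Jain (Type III): D = 0.66·[ε^1.25·(LQ²/(gh_f))^4.75 + ν·Q^9.4·(L/(gh_f))^5.2]^0.04
LQ²/(gh_f) = 0.09093; L/(gh_f) = 0.8504
Term 1 = ε^1.25·(…)^4.75 = 7.25×10^-11; Term 2 = ν·Q^9.4·(…)^5.2 = 1.38×10^-11
D = 0.66·(7.25×10^-11 + 1.38×10^-11)^0.04 = 0.2612 m = 261 mm
Check: V = 6.10 m/s, Re = 1.36×10^6, f = 0.01526, h_f = 34.6 m ≈ 37.4 m ✓

D ≈ 261 mm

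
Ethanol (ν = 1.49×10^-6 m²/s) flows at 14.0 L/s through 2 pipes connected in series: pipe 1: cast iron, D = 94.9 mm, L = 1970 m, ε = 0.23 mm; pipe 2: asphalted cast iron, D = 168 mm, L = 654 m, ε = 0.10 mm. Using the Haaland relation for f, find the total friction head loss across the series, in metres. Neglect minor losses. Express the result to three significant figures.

H ≈ 109 m

Pipe 1: V = 1.979 m/s, Re = 1.26×10^5, ε/D = 0.00242, f = 0.02579, h_1 = f(L/D)V²/2g = 106.9 m
Pipe 2: V = 0.6316 m/s, Re = 7.12×10^4, ε/D = 5.95×10^-4, f = 0.02137, h_2 = f(L/D)V²/2g = 1.691 m
Series → Q common, losses add: H = Σh = 108.6 m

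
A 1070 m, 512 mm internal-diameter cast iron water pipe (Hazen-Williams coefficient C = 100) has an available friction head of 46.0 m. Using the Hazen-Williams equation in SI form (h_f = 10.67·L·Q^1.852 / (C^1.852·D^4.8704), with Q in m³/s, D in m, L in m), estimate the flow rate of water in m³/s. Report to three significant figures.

Q ≈ 0.876 m³/s

Rearranging: Q = [h_f·C^1.852·D^4.8704 / (10.67·L)]^(1/1.852)
Q = [46.0·100^1.852·0.512^4.8704 / (10.67·1070)]^0.540 = 0.8757 m³/s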